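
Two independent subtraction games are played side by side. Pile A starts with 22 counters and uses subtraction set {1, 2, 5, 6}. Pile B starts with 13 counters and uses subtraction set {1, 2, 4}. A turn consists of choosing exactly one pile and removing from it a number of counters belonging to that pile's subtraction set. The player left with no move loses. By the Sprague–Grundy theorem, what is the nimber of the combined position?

0

Pile A, S = {1, 2, 5, 6}:
n :  0  1  2  3  4  5  6  7  8  9 10 11 12 13 14 15 16 17 18 19 20 21 22
G :  0  1  2  0  1  2  3  0  1  2  0  1  2  3  0  1  2  0  1  2  3  0  1
G_A(22) = 1.
Pile B, S = {1, 2, 4}:
n :  0  1  2  3  4  5  6  7  8  9 10 11 12 13
G :  0  1  2  0  1  2  0  1  2  0  1  2  0  1
G_B(13) = 1.
Combined Grundy value = 1 ⊕ 1 = 0.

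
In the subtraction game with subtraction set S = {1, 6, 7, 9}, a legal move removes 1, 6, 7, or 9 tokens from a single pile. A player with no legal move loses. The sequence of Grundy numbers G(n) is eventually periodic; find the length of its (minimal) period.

12

G(0) = 0
G(1) = mex{0} = 1
G(2) = mex{1} = 0
G(3) = mex{0} = 1
G(4) = mex{1} = 0
G(5) = mex{0} = 1
G(6) = mex{1,0} = 2
G(7) = mex{2,1,0} = 3
G(8) = mex{3,0,1} = 2
G(9) = mex{2,1,0,0} = 3
G(10) = mex{3,0,1,1} = 2
G(11) = mex{2,1,0,0} = 3
G(12) = mex{3,2,1,1} = 0
G(13) = mex{0,3,2,0} = 1
G(14) = mex{1,2,3,1} = 0
G(15) = mex{0,3,2,2} = 1
G(16) = mex{1,2,3,3} = 0
G(17) = mex{0,3,2,2} = 1
G(18) = mex{1,0,3,3} = 2
G(19) = mex{2,1,0,2} = 3
G(20) = mex{3,0,1,3} = 2
G(21) = mex{2,1,0,0} = 3
G(22) = mex{3,0,1,1} = 2
G(23) = mex{2,1,0,0} = 3
G(24) = mex{3,2,1,1} = 0
G(25) = mex{0,3,2,0} = 1
G(n+12) = G(n) holds for n = 0,…,8 (a full window of length max(S) = 9), so the sequence is purely periodic with period 12.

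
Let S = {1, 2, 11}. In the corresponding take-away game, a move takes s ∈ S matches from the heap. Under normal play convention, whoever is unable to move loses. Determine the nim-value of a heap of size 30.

0

G(0) = 0
G(1) = mex{0} = 1
G(2) = mex{1,0} = 2
G(3) = mex{2,1} = 0
G(4) = mex{0,2} = 1
G(5) = mex{1,0} = 2
G(6) = mex{2,1} = 0
G(7) = mex{0,2} = 1
G(8) = mex{1,0} = 2
G(9) = mex{2,1} = 0
G(10) = mex{0,2} = 1
G(11) = mex{1,0,0} = 2
G(12) = mex{2,1,1} = 0
G(13) = mex{0,2,2} = 1
G(14) = mex{1,0,0} = 2
G(15) = mex{2,1,1} = 0
G(16) = mex{0,2,2} = 1
G(17) = mex{1,0,0} = 2
G(18) = mex{2,1,1} = 0
G(19) = mex{0,2,2} = 1
G(20) = mex{1,0,0} = 2
G(21) = mex{2,1,1} = 0
G(22) = mex{0,2,2} = 1
G(23) = mex{1,0,0} = 2
G(24) = mex{2,1,1} = 0
G(25) = mex{0,2,2} = 1
G(26) = mex{1,0,0} = 2
G(27) = mex{2,1,1} = 0
G(28) = mex{0,2,2} = 1
G(29) = mex{1,0,0} = 2
G(30) = mex{2,1,1} = 0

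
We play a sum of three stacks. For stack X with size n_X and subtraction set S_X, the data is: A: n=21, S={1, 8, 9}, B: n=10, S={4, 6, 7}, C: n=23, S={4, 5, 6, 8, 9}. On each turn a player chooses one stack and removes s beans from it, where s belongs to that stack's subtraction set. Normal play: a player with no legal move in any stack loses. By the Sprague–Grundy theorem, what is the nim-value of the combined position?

1

Stack A, S = {1, 8, 9}:
G(0) = 0
G(1) = mex{0} = 1
G(2) = mex{1} = 0
G(3) = mex{0} = 1
G(4) = mex{1} = 0
G(5) = mex{0} = 1
G(6) = mex{1} = 0
G(7) = mex{0} = 1
G(8) = mex{1,0} = 2
G(9) = mex{2,1,0} = 3
G(10) = mex{3,0,1} = 2
G(11) = mex{2,1,0} = 3
G(12) = mex{3,0,1} = 2
G(13) = mex{2,1,0} = 3
G(14) = mex{3,0,1} = 2
G(15) = mex{2,1,0} = 3
G(16) = mex{3,2,1} = 0
G(17) = mex{0,3,2} = 1
G(18) = mex{1,2,3} = 0
G(19) = mex{0,3,2} = 1
G(20) = mex{1,2,3} = 0
G(21) = mex{0,3,2} = 1
G_A(21) = 1.
Stack B, S = {4, 6, 7}:
G(0) = 0
G(1) = mex{} = 0
G(2) = mex{} = 0
G(3) = mex{} = 0
G(4) = mex{0} = 1
G(5) = mex{0} = 1
G(6) = mex{0,0} = 1
G(7) = mex{0,0,0} = 1
G(8) = mex{1,0,0} = 2
G(9) = mex{1,0,0} = 2
G(10) = mex{1,1,0} = 2
G_B(10) = 2.
Stack C, S = {4, 5, 6, 8, 9}:
G(0) = 0
G(1) = mex{} = 0
G(2) = mex{} = 0
G(3) = mex{} = 0
G(4) = mex{0} = 1
G(5) = mex{0,0} = 1
G(6) = mex{0,0,0} = 1
G(7) = mex{0,0,0} = 1
G(8) = mex{1,0,0,0} = 2
G(9) = mex{1,1,0,0,0} = 2
G(10) = mex{1,1,1,0,0} = 2
G(11) = mex{1,1,1,0,0} = 2
G(12) = mex{2,1,1,1,0} = 3
G(13) = mex{2,2,1,1,1} = 0
G(14) = mex{2,2,2,1,1} = 0
G(15) = mex{2,2,2,1,1} = 0
G(16) = mex{3,2,2,2,1} = 0
G(17) = mex{0,3,2,2,2} = 1
G(18) = mex{0,0,3,2,2} = 1
G(19) = mex{0,0,0,2,2} = 1
G(20) = mex{0,0,0,3,2} = 1
G(21) = mex{1,0,0,0,3} = 2
G(22) = mex{1,1,0,0,0} = 2
G(23) = mex{1,1,1,0,0} = 2
G_C(23) = 2.
Combined Grundy value = 1 ⊕ 2 ⊕ 2 = 1.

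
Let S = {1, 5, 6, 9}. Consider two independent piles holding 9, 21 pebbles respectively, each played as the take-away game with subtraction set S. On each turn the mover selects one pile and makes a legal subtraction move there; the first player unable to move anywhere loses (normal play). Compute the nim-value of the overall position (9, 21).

0

All piles use S = {1, 5, 6, 9}:
G(0) = 0
G(1) = mex{0} = 1
G(2) = mex{1} = 0
G(3) = mex{0} = 1
G(4) = mex{1} = 0
G(5) = mex{0,0} = 1
G(6) = mex{1,1,0} = 2
G(7) = mex{2,0,1} = 3
G(8) = mex{3,1,0} = 2
G(9) = mex{2,0,1,0} = 3
G(10) = mex{3,1,0,1} = 2
G(11) = mex{2,2,1,0} = 3
G(12) = mex{3,3,2,1} = 0
G(13) = mex{0,2,3,0} = 1
G(14) = mex{1,3,2,1} = 0
G(15) = mex{0,2,3,2} = 1
G(16) = mex{1,3,2,3} = 0
G(17) = mex{0,0,3,2} = 1
G(18) = mex{1,1,0,3} = 2
G(19) = mex{2,0,1,2} = 3
G(20) = mex{3,1,0,3} = 2
G(21) = mex{2,0,1,0} = 3
Pile A: G(9) = 3.
Pile B: G(21) = 3.
Combined Grundy value = 3 ⊕ 3 = 0.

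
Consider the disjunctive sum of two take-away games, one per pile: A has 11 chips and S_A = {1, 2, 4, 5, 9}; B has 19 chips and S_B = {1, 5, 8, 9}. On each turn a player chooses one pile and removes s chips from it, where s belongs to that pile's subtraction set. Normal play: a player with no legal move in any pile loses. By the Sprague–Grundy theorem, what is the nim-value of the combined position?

Pile A, S = {1, 2, 4, 5, 9}:
G(0) = 0
G(1) = mex{0} = 1
G(2) = mex{1,0} = 2
G(3) = mex{2,1} = 0
G(4) = mex{0,2,0} = 1
G(5) = mex{1,0,1,0} = 2
G(6) = mex{2,1,2,1} = 0
G(7) = mex{0,2,0,2} = 1
G(8) = mex{1,0,1,0} = 2
G(9) = mex{2,1,2,1,0} = 3
G(10) = mex{3,2,0,2,1} = 4
G(11) = mex{4,3,1,0,2} = 5
G_A(11) = 5.
Pile B, S = {1, 5, 8, 9}:
G(0) = 0
G(1) = mex{0} = 1
G(2) = mex{1} = 0
G(3) = mex{0} = 1
G(4) = mex{1} = 0
G(5) = mex{0,0} = 1
G(6) = mex{1,1} = 0
G(7) = mex{0,0} = 1
G(8) = mex{1,1,0} = 2
G(9) = mex{2,0,1,0} = 3
G(10) = mex{3,1,0,1} = 2
G(11) = mex{2,0,1,0} = 3
G(12) = mex{3,1,0,1} = 2
G(13) = mex{2,2,1,0} = 3
G(14) = mex{3,3,0,1} = 2
G(15) = mex{2,2,1,0} = 3
G(16) = mex{3,3,2,1} = 0
G(17) = mex{0,2,3,2} = 1
G(18) = mex{1,3,2,3} = 0
G(19) = mex{0,2,3,2} = 1
G_B(19) = 1.
Combined Grundy value = 5 ⊕ 1 = 4.

4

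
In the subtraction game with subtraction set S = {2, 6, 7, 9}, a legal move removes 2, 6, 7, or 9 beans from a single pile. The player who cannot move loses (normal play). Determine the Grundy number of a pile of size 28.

G(0) = 0
G(1) = mex{} = 0
G(2) = mex{0} = 1
G(3) = mex{0} = 1
G(4) = mex{1} = 0
G(5) = mex{1} = 0
G(6) = mex{0,0} = 1
G(7) = mex{0,0,0} = 1
G(8) = mex{1,1,0} = 2
G(9) = mex{1,1,1,0} = 2
G(10) = mex{2,0,1,0} = 3
G(11) = mex{2,0,0,1} = 3
G(12) = mex{3,1,0,1} = 2
G(13) = mex{3,1,1,0} = 2
G(14) = mex{2,2,1,0} = 3
G(15) = mex{2,2,2,1} = 0
G(16) = mex{3,3,2,1} = 0
G(17) = mex{0,3,3,2} = 1
G(18) = mex{0,2,3,2} = 1
G(19) = mex{1,2,2,3} = 0
G(20) = mex{1,3,2,3} = 0
G(21) = mex{0,0,3,2} = 1
G(22) = mex{0,0,0,2} = 1
G(23) = mex{1,1,0,3} = 2
G(24) = mex{1,1,1,0} = 2
G(25) = mex{2,0,1,0} = 3
G(26) = mex{2,0,0,1} = 3
G(27) = mex{3,1,0,1} = 2
G(28) = mex{3,1,1,0} = 2

2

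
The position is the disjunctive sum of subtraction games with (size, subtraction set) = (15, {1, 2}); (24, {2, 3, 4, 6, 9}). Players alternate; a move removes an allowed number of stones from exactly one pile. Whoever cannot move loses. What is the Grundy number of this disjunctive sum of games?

Pile A, S = {1, 2}:
G(0) = 0
G(1) = mex{0} = 1
G(2) = mex{1,0} = 2
G(3) = mex{2,1} = 0
G(4) = mex{0,2} = 1
G(5) = mex{1,0} = 2
G(6) = mex{2,1} = 0
G(7) = mex{0,2} = 1
G(8) = mex{1,0} = 2
G(9) = mex{2,1} = 0
G(10) = mex{0,2} = 1
G(11) = mex{1,0} = 2
G(12) = mex{2,1} = 0
G(13) = mex{0,2} = 1
G(14) = mex{1,0} = 2
G(15) = mex{2,1} = 0
G_A(15) = 0.
Pile B, S = {2, 3, 4, 6, 9}:
n :  0  1  2  3  4  5  6  7  8  9 10 11 12 13 14 15 16 17 18 19 20 21 22 23 24
G :  0  0  1  1  2  2  3  3  0  4  1  5  2  0  3  1  4  2  0  3  1  4  2  0  3
G_B(24) = 3.
Combined Grundy value = 0 ⊕ 3 = 3.

3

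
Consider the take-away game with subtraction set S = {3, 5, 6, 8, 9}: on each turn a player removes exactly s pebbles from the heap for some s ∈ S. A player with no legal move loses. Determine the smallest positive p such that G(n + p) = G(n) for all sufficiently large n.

12

G(0) = 0
G(1) = mex{} = 0
G(2) = mex{} = 0
G(3) = mex{0} = 1
G(4) = mex{0} = 1
G(5) = mex{0,0} = 1
G(6) = mex{1,0,0} = 2
G(7) = mex{1,0,0} = 2
G(8) = mex{1,1,0,0} = 2
G(9) = mex{2,1,1,0,0} = 3
G(10) = mex{2,1,1,0,0} = 3
G(11) = mex{2,2,1,1,0} = 3
G(12) = mex{3,2,2,1,1} = 0
G(13) = mex{3,2,2,1,1} = 0
G(14) = mex{3,3,2,2,1} = 0
G(15) = mex{0,3,3,2,2} = 1
G(16) = mex{0,3,3,2,2} = 1
G(17) = mex{0,0,3,3,2} = 1
G(18) = mex{1,0,0,3,3} = 2
G(19) = mex{1,0,0,3,3} = 2
G(20) = mex{1,1,0,0,3} = 2
G(21) = mex{2,1,1,0,0} = 3
G(22) = mex{2,1,1,0,0} = 3
G(23) = mex{2,2,1,1,0} = 3
G(24) = mex{3,2,2,1,1} = 0
G(25) = mex{3,2,2,1,1} = 0
G(n+12) = G(n) holds for n = 0,…,8 (a full window of length max(S) = 9), so the sequence is purely periodic with period 12.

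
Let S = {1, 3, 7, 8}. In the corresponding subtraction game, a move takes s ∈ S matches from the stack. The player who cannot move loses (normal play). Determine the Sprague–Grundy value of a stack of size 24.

n :  0  1  2  3  4  5  6  7  8  9 10 11 12 13 14 15 16 17 18 19 20 21 22 23 24
G :  0  1  0  1  0  1  0  1  2  3  2  3  2  3  2  0  1  0  1  0  1  0  1  2  3

3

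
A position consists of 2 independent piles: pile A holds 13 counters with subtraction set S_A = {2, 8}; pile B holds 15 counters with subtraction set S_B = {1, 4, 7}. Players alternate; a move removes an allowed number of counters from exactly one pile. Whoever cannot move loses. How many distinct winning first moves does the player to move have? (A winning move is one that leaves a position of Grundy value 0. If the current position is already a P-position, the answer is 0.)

Pile A, S = {2, 8}:
n :  0  1  2  3  4  5  6  7  8  9 10 11 12 13
G :  0  0  1  1  0  0  1  1  2  2  0  0  1  1
G_A(13) = 1.
Pile B, S = {1, 4, 7}:
n :  0  1  2  3  4  5  6  7  8  9 10 11 12 13 14 15
G :  0  1  0  1  2  0  1  2  0  1  0  1  2  0  1  2
G_B(15) = 2.
Combined Grundy value = 1 ⊕ 2 = 3.
A winning move leaves total XOR = 0, i.e. changes one component's Grundy value g to g ⊕ X where X is the current total.
Pile A: need g' = 1⊕3 = 2. Options: 13−2→G=0, 13−8→G=0. Hits: 0.
Pile B: need g' = 2⊕3 = 1. Options: 15−1→G=1, 15−4→G=1, 15−7→G=0. Hits: 2.

2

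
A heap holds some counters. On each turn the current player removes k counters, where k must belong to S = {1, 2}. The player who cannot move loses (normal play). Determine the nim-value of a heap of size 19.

1

G(0) = 0
G(1) = mex{0} = 1
G(2) = mex{1,0} = 2
G(3) = mex{2,1} = 0
G(4) = mex{0,2} = 1
G(5) = mex{1,0} = 2
G(6) = mex{2,1} = 0
G(7) = mex{0,2} = 1
G(8) = mex{1,0} = 2
G(9) = mex{2,1} = 0
G(10) = mex{0,2} = 1
G(11) = mex{1,0} = 2
G(12) = mex{2,1} = 0
G(13) = mex{0,2} = 1
G(14) = mex{1,0} = 2
G(15) = mex{2,1} = 0
G(16) = mex{0,2} = 1
G(17) = mex{1,0} = 2
G(18) = mex{2,1} = 0
G(19) = mex{0,2} = 1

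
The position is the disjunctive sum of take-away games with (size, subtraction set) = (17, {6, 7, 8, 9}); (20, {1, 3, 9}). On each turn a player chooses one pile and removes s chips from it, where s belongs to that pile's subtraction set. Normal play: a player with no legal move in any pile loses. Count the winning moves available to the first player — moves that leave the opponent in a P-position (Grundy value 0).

Pile A, S = {6, 7, 8, 9}:
G(0) = 0
G(1) = mex{} = 0
G(2) = mex{} = 0
G(3) = mex{} = 0
G(4) = mex{} = 0
G(5) = mex{} = 0
G(6) = mex{0} = 1
G(7) = mex{0,0} = 1
G(8) = mex{0,0,0} = 1
G(9) = mex{0,0,0,0} = 1
G(10) = mex{0,0,0,0} = 1
G(11) = mex{0,0,0,0} = 1
G(12) = mex{1,0,0,0} = 2
G(13) = mex{1,1,0,0} = 2
G(14) = mex{1,1,1,0} = 2
G(15) = mex{1,1,1,1} = 0
G(16) = mex{1,1,1,1} = 0
G(17) = mex{1,1,1,1} = 0
G_A(17) = 0.
Pile B, S = {1, 3, 9}:
G(0) = 0
G(1) = mex{0} = 1
G(2) = mex{1} = 0
G(3) = mex{0,0} = 1
G(4) = mex{1,1} = 0
G(5) = mex{0,0} = 1
G(6) = mex{1,1} = 0
G(7) = mex{0,0} = 1
G(8) = mex{1,1} = 0
G(9) = mex{0,0,0} = 1
G(10) = mex{1,1,1} = 0
G(11) = mex{0,0,0} = 1
G(12) = mex{1,1,1} = 0
G(13) = mex{0,0,0} = 1
G(14) = mex{1,1,1} = 0
G(15) = mex{0,0,0} = 1
G(16) = mex{1,1,1} = 0
G(17) = mex{0,0,0} = 1
G(18) = mex{1,1,1} = 0
G(19) = mex{0,0,0} = 1
G(20) = mex{1,1,1} = 0
G_B(20) = 0.
Combined Grundy value = 0 ⊕ 0 = 0.
A winning move leaves total XOR = 0, i.e. changes one component's Grundy value g to g ⊕ X where X is the current total.
Pile A: target g' = 0⊕0 = 0, but every legal move changes the Grundy value (mex property), so 0 moves.
Pile B: target g' = 0⊕0 = 0, but every legal move changes the Grundy value (mex property), so 0 moves.

0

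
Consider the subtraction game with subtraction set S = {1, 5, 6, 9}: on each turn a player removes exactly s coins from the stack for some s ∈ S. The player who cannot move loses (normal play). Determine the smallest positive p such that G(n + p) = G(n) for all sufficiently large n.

12

G(0) = 0
G(1) = mex{0} = 1
G(2) = mex{1} = 0
G(3) = mex{0} = 1
G(4) = mex{1} = 0
G(5) = mex{0,0} = 1
G(6) = mex{1,1,0} = 2
G(7) = mex{2,0,1} = 3
G(8) = mex{3,1,0} = 2
G(9) = mex{2,0,1,0} = 3
G(10) = mex{3,1,0,1} = 2
G(11) = mex{2,2,1,0} = 3
G(12) = mex{3,3,2,1} = 0
G(13) = mex{0,2,3,0} = 1
G(14) = mex{1,3,2,1} = 0
G(15) = mex{0,2,3,2} = 1
G(16) = mex{1,3,2,3} = 0
G(17) = mex{0,0,3,2} = 1
G(18) = mex{1,1,0,3} = 2
G(19) = mex{2,0,1,2} = 3
G(20) = mex{3,1,0,3} = 2
G(21) = mex{2,0,1,0} = 3
G(22) = mex{3,1,0,1} = 2
G(23) = mex{2,2,1,0} = 3
G(24) = mex{3,3,2,1} = 0
G(25) = mex{0,2,3,0} = 1
G(n+12) = G(n) holds for n = 0,…,8 (a full window of length max(S) = 9), so the sequence is purely periodic with period 12.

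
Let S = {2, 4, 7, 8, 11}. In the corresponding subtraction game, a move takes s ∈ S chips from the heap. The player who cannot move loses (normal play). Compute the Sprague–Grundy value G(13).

3

n :  0  1  2  3  4  5  6  7  8  9 10 11 12 13
G :  0  0  1  1  2  2  0  3  1  4  2  5  3  3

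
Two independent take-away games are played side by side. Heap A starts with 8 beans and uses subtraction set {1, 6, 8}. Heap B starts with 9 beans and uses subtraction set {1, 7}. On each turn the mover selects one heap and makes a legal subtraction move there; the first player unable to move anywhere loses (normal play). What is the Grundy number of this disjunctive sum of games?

0

Heap A, S = {1, 6, 8}:
G(0) = 0
G(1) = mex{0} = 1
G(2) = mex{1} = 0
G(3) = mex{0} = 1
G(4) = mex{1} = 0
G(5) = mex{0} = 1
G(6) = mex{1,0} = 2
G(7) = mex{2,1} = 0
G(8) = mex{0,0,0} = 1
G_A(8) = 1.
Heap B, S = {1, 7}:
n : 0 1 2 3 4 5 6 7 8 9
G : 0 1 0 1 0 1 0 1 0 1
G_B(9) = 1.
Combined Grundy value = 1 ⊕ 1 = 0.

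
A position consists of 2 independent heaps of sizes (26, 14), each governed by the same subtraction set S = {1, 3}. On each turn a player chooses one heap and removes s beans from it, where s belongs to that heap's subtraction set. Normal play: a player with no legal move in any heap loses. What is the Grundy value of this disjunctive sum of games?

0

All heaps use S = {1, 3}:
G(0) = 0
G(1) = mex{0} = 1
G(2) = mex{1} = 0
G(3) = mex{0,0} = 1
G(4) = mex{1,1} = 0
G(5) = mex{0,0} = 1
G(6) = mex{1,1} = 0
G(7) = mex{0,0} = 1
G(8) = mex{1,1} = 0
G(9) = mex{0,0} = 1
G(10) = mex{1,1} = 0
G(11) = mex{0,0} = 1
G(12) = mex{1,1} = 0
G(13) = mex{0,0} = 1
G(14) = mex{1,1} = 0
G(15) = mex{0,0} = 1
G(16) = mex{1,1} = 0
G(17) = mex{0,0} = 1
G(18) = mex{1,1} = 0
G(19) = mex{0,0} = 1
G(20) = mex{1,1} = 0
G(21) = mex{0,0} = 1
G(22) = mex{1,1} = 0
G(23) = mex{0,0} = 1
G(24) = mex{1,1} = 0
G(25) = mex{0,0} = 1
G(26) = mex{1,1} = 0
Heap A: G(26) = 0.
Heap B: G(14) = 0.
Combined Grundy value = 0 ⊕ 0 = 0.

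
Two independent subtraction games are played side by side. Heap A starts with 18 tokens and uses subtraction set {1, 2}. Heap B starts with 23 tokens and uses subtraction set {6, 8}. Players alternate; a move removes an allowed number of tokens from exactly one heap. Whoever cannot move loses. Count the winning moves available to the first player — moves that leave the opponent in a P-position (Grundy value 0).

Heap A, S = {1, 2}:
G(0) = 0
G(1) = mex{0} = 1
G(2) = mex{1,0} = 2
G(3) = mex{2,1} = 0
G(4) = mex{0,2} = 1
G(5) = mex{1,0} = 2
G(6) = mex{2,1} = 0
G(7) = mex{0,2} = 1
G(8) = mex{1,0} = 2
G(9) = mex{2,1} = 0
G(10) = mex{0,2} = 1
G(11) = mex{1,0} = 2
G(12) = mex{2,1} = 0
G(13) = mex{0,2} = 1
G(14) = mex{1,0} = 2
G(15) = mex{2,1} = 0
G(16) = mex{0,2} = 1
G(17) = mex{1,0} = 2
G(18) = mex{2,1} = 0
G_A(18) = 0.
Heap B, S = {6, 8}:
G(0) = 0
G(1) = mex{} = 0
G(2) = mex{} = 0
G(3) = mex{} = 0
G(4) = mex{} = 0
G(5) = mex{} = 0
G(6) = mex{0} = 1
G(7) = mex{0} = 1
G(8) = mex{0,0} = 1
G(9) = mex{0,0} = 1
G(10) = mex{0,0} = 1
G(11) = mex{0,0} = 1
G(12) = mex{1,0} = 2
G(13) = mex{1,0} = 2
G(14) = mex{1,1} = 0
G(15) = mex{1,1} = 0
G(16) = mex{1,1} = 0
G(17) = mex{1,1} = 0
G(18) = mex{2,1} = 0
G(19) = mex{2,1} = 0
G(20) = mex{0,2} = 1
G(21) = mex{0,2} = 1
G(22) = mex{0,0} = 1
G(23) = mex{0,0} = 1
G_B(23) = 1.
Combined Grundy value = 0 ⊕ 1 = 1.
A winning move leaves total XOR = 0, i.e. changes one component's Grundy value g to g ⊕ X where X is the current total.
Heap A: need g' = 0⊕1 = 1. Options: 18−1→G=2, 18−2→G=1. Hits: 1.
Heap B: need g' = 1⊕1 = 0. Options: 23−6→G=0, 23−8→G=0. Hits: 2.

3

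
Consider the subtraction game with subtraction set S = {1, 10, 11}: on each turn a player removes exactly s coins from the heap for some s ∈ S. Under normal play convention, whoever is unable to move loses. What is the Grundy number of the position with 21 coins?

1

G(0) = 0
G(1) = mex{0} = 1
G(2) = mex{1} = 0
G(3) = mex{0} = 1
G(4) = mex{1} = 0
G(5) = mex{0} = 1
G(6) = mex{1} = 0
G(7) = mex{0} = 1
G(8) = mex{1} = 0
G(9) = mex{0} = 1
G(10) = mex{1,0} = 2
G(11) = mex{2,1,0} = 3
G(12) = mex{3,0,1} = 2
G(13) = mex{2,1,0} = 3
G(14) = mex{3,0,1} = 2
G(15) = mex{2,1,0} = 3
G(16) = mex{3,0,1} = 2
G(17) = mex{2,1,0} = 3
G(18) = mex{3,0,1} = 2
G(19) = mex{2,1,0} = 3
G(20) = mex{3,2,1} = 0
G(21) = mex{0,3,2} = 1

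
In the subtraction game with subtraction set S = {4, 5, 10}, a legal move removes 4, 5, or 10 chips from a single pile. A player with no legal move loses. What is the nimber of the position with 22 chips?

1

G(0) = 0
G(1) = mex{} = 0
G(2) = mex{} = 0
G(3) = mex{} = 0
G(4) = mex{0} = 1
G(5) = mex{0,0} = 1
G(6) = mex{0,0} = 1
G(7) = mex{0,0} = 1
G(8) = mex{1,0} = 2
G(9) = mex{1,1} = 0
G(10) = mex{1,1,0} = 2
G(11) = mex{1,1,0} = 2
G(12) = mex{2,1,0} = 3
G(13) = mex{0,2,0} = 1
G(14) = mex{2,0,1} = 3
G(15) = mex{2,2,1} = 0
G(16) = mex{3,2,1} = 0
G(17) = mex{1,3,1} = 0
G(18) = mex{3,1,2} = 0
G(19) = mex{0,3,0} = 1
G(20) = mex{0,0,2} = 1
G(21) = mex{0,0,2} = 1
G(22) = mex{0,0,3} = 1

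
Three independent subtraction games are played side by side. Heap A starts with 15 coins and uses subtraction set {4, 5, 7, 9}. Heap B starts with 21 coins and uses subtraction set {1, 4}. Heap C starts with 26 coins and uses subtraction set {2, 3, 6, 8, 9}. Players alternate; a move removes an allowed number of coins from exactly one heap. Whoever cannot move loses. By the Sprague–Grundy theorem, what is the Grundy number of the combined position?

4

Heap A, S = {4, 5, 7, 9}:
n :  0  1  2  3  4  5  6  7  8  9 10 11 12 13 14 15
G :  0  0  0  0  1  1  1  1  2  2  2  2  3  0  0  0
G_A(15) = 0.
Heap B, S = {1, 4}:
n :  0  1  2  3  4  5  6  7  8  9 10 11 12 13 14 15 16 17 18 19 20 21
G :  0  1  0  1  2  0  1  0  1  2  0  1  0  1  2  0  1  0  1  2  0  1
G_B(21) = 1.
Heap C, S = {2, 3, 6, 8, 9}:
n :  0  1  2  3  4  5  6  7  8  9 10 11 12 13 14 15 16 17 18 19 20 21 22 23 24 25 26
G :  0  0  1  1  2  0  3  1  2  2  3  3  0  4  1  5  0  0  1  1  2  2  3  3  4  2  5
G_C(26) = 5.
Combined Grundy value = 0 ⊕ 1 ⊕ 5 = 4.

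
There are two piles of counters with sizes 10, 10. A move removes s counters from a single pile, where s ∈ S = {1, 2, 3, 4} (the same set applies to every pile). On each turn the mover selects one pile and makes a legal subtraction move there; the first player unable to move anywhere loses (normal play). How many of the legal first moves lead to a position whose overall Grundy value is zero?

All piles use S = {1, 2, 3, 4}:
G(0) = 0
G(1) = mex{0} = 1
G(2) = mex{1,0} = 2
G(3) = mex{2,1,0} = 3
G(4) = mex{3,2,1,0} = 4
G(5) = mex{4,3,2,1} = 0
G(6) = mex{0,4,3,2} = 1
G(7) = mex{1,0,4,3} = 2
G(8) = mex{2,1,0,4} = 3
G(9) = mex{3,2,1,0} = 4
G(10) = mex{4,3,2,1} = 0
Pile A: G(10) = 0.
Pile B: G(10) = 0.
Combined Grundy value = 0 ⊕ 0 = 0.
A winning move leaves total XOR = 0, i.e. changes one component's Grundy value g to g ⊕ X where X is the current total.
Pile A: target g' = 0⊕0 = 0, but every legal move changes the Grundy value (mex property), so 0 moves.
Pile B: target g' = 0⊕0 = 0, but every legal move changes the Grundy value (mex property), so 0 moves.

0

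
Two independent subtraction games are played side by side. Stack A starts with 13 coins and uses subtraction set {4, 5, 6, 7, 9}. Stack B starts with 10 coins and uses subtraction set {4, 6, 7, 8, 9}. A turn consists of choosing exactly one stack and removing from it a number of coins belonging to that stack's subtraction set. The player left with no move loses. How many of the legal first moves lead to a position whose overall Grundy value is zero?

5

Stack A, S = {4, 5, 6, 7, 9}:
n :  0  1  2  3  4  5  6  7  8  9 10 11 12 13
G :  0  0  0  0  1  1  1  1  2  2  2  2  3  0
G_A(13) = 0.
Stack B, S = {4, 6, 7, 8, 9}:
G(0) = 0
G(1) = mex{} = 0
G(2) = mex{} = 0
G(3) = mex{} = 0
G(4) = mex{0} = 1
G(5) = mex{0} = 1
G(6) = mex{0,0} = 1
G(7) = mex{0,0,0} = 1
G(8) = mex{1,0,0,0} = 2
G(9) = mex{1,0,0,0,0} = 2
G(10) = mex{1,1,0,0,0} = 2
G_B(10) = 2.
Combined Grundy value = 0 ⊕ 2 = 2.
A winning move leaves total XOR = 0, i.e. changes one component's Grundy value g to g ⊕ X where X is the current total.
Stack A: need g' = 0⊕2 = 2. Options: 13−4→G=2, 13−5→G=2, 13−6→G=1, 13−7→G=1, 13−9→G=1. Hits: 2.
Stack B: need g' = 2⊕2 = 0. Options: 10−4→G=1, 10−6→G=1, 10−7→G=0, 10−8→G=0, 10−9→G=0. Hits: 3.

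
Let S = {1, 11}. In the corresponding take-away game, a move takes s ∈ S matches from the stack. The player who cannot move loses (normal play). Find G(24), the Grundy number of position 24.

0

G(0) = 0
G(1) = mex{0} = 1
G(2) = mex{1} = 0
G(3) = mex{0} = 1
G(4) = mex{1} = 0
G(5) = mex{0} = 1
G(6) = mex{1} = 0
G(7) = mex{0} = 1
G(8) = mex{1} = 0
G(9) = mex{0} = 1
G(10) = mex{1} = 0
G(11) = mex{0,0} = 1
G(12) = mex{1,1} = 0
G(13) = mex{0,0} = 1
G(14) = mex{1,1} = 0
G(15) = mex{0,0} = 1
G(16) = mex{1,1} = 0
G(17) = mex{0,0} = 1
G(18) = mex{1,1} = 0
G(19) = mex{0,0} = 1
G(20) = mex{1,1} = 0
G(21) = mex{0,0} = 1
G(22) = mex{1,1} = 0
G(23) = mex{0,0} = 1
G(24) = mex{1,1} = 0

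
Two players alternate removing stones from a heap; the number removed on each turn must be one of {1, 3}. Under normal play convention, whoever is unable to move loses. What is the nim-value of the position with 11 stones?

1

n :  0  1  2  3  4  5  6  7  8  9 10 11
G :  0  1  0  1  0  1  0  1  0  1  0  1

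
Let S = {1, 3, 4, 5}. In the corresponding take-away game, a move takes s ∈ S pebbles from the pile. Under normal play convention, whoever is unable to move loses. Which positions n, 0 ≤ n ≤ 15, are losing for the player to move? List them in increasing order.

G(0) = 0
G(1) = mex{0} = 1
G(2) = mex{1} = 0
G(3) = mex{0,0} = 1
G(4) = mex{1,1,0} = 2
G(5) = mex{2,0,1,0} = 3
G(6) = mex{3,1,0,1} = 2
G(7) = mex{2,2,1,0} = 3
G(8) = mex{3,3,2,1} = 0
G(9) = mex{0,2,3,2} = 1
G(10) = mex{1,3,2,3} = 0
G(11) = mex{0,0,3,2} = 1
G(12) = mex{1,1,0,3} = 2
G(13) = mex{2,0,1,0} = 3
G(14) = mex{3,1,0,1} = 2
G(15) = mex{2,2,1,0} = 3
P-positions are exactly the n with G(n) = 0.

0, 2, 8, 10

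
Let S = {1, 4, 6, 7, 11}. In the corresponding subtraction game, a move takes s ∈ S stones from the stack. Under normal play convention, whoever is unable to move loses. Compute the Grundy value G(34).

G(0) = 0
G(1) = mex{0} = 1
G(2) = mex{1} = 0
G(3) = mex{0} = 1
G(4) = mex{1,0} = 2
G(5) = mex{2,1} = 0
G(6) = mex{0,0,0} = 1
G(7) = mex{1,1,1,0} = 2
G(8) = mex{2,2,0,1} = 3
G(9) = mex{3,0,1,0} = 2
G(10) = mex{2,1,2,1} = 0
G(11) = mex{0,2,0,2,0} = 1
G(12) = mex{1,3,1,0,1} = 2
G(13) = mex{2,2,2,1,0} = 3
G(14) = mex{3,0,3,2,1} = 4
G(15) = mex{4,1,2,3,2} = 0
G(16) = mex{0,2,0,2,0} = 1
G(17) = mex{1,3,1,0,1} = 2
G(18) = mex{2,4,2,1,2} = 0
G(19) = mex{0,0,3,2,3} = 1
G(20) = mex{1,1,4,3,2} = 0
G(21) = mex{0,2,0,4,0} = 1
G(22) = mex{1,0,1,0,1} = 2
G(23) = mex{2,1,2,1,2} = 0
G(24) = mex{0,0,0,2,3} = 1
G(25) = mex{1,1,1,0,4} = 2
G(26) = mex{2,2,0,1,0} = 3
G(27) = mex{3,0,1,0,1} = 2
G(28) = mex{2,1,2,1,2} = 0
G(29) = mex{0,2,0,2,0} = 1
G(30) = mex{1,3,1,0,1} = 2
G(31) = mex{2,2,2,1,0} = 3
G(32) = mex{3,0,3,2,1} = 4
G(33) = mex{4,1,2,3,2} = 0
G(34) = mex{0,2,0,2,0} = 1

1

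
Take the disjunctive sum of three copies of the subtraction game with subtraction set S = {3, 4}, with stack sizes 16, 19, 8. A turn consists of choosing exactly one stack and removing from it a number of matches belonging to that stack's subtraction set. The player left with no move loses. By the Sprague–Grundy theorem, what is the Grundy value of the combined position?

1

All stacks use S = {3, 4}:
G(0) = 0
G(1) = mex{} = 0
G(2) = mex{} = 0
G(3) = mex{0} = 1
G(4) = mex{0,0} = 1
G(5) = mex{0,0} = 1
G(6) = mex{1,0} = 2
G(7) = mex{1,1} = 0
G(8) = mex{1,1} = 0
G(9) = mex{2,1} = 0
G(10) = mex{0,2} = 1
G(11) = mex{0,0} = 1
G(12) = mex{0,0} = 1
G(13) = mex{1,0} = 2
G(14) = mex{1,1} = 0
G(15) = mex{1,1} = 0
G(16) = mex{2,1} = 0
G(17) = mex{0,2} = 1
G(18) = mex{0,0} = 1
G(19) = mex{0,0} = 1
Stack A: G(16) = 0.
Stack B: G(19) = 1.
Stack C: G(8) = 0.
Combined Grundy value = 0 ⊕ 1 ⊕ 0 = 1.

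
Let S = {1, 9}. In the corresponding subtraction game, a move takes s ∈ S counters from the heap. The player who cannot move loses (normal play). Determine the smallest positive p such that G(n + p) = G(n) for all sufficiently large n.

G(0) = 0
G(1) = mex{0} = 1
G(2) = mex{1} = 0
G(3) = mex{0} = 1
G(4) = mex{1} = 0
G(5) = mex{0} = 1
G(6) = mex{1} = 0
G(7) = mex{0} = 1
G(8) = mex{1} = 0
G(9) = mex{0,0} = 1
G(10) = mex{1,1} = 0
G(11) = mex{0,0} = 1
G(12) = mex{1,1} = 0
G(13) = mex{0,0} = 1
G(14) = mex{1,1} = 0
G(n+2) = G(n) holds for n = 0,…,8 (a full window of length max(S) = 9), so the sequence is purely periodic with period 2.

2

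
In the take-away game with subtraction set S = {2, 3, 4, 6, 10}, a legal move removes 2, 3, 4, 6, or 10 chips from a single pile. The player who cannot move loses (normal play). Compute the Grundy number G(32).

n :  0  1  2  3  4  5  6  7  8  9 10 11 12 13 14 15 16 17 18 19 20 21 22 23 24 25 26 27 28 29 30 31 32
G :  0  0  1  1  2  2  3  3  0  0  1  1  2  2  3  3  0  0  1  1  2  2  3  3  0  0  1  1  2  2  3  3  0

0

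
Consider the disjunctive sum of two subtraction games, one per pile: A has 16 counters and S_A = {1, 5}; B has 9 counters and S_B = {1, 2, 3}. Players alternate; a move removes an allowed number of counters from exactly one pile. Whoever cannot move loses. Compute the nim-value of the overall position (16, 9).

Pile A, S = {1, 5}:
n :  0  1  2  3  4  5  6  7  8  9 10 11 12 13 14 15 16
G :  0  1  0  1  0  1  0  1  0  1  0  1  0  1  0  1  0
G_A(16) = 0.
Pile B, S = {1, 2, 3}:
G(0) = 0
G(1) = mex{0} = 1
G(2) = mex{1,0} = 2
G(3) = mex{2,1,0} = 3
G(4) = mex{3,2,1} = 0
G(5) = mex{0,3,2} = 1
G(6) = mex{1,0,3} = 2
G(7) = mex{2,1,0} = 3
G(8) = mex{3,2,1} = 0
G(9) = mex{0,3,2} = 1
G_B(9) = 1.
Combined Grundy value = 0 ⊕ 1 = 1.

1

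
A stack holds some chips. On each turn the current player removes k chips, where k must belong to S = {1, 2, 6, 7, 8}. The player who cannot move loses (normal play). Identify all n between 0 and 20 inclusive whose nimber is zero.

0, 3, 12, 15

n :  0  1  2  3  4  5  6  7  8  9 10 11 12 13 14 15 16 17 18 19 20
G :  0  1  2  0  1  2  3  4  5  3  4  5  0  1  2  0  1  2  3  4  5
P-positions are exactly the n with G(n) = 0.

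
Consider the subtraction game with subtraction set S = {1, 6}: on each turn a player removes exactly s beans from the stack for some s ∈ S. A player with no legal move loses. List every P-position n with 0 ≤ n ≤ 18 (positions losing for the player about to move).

0, 2, 4, 7, 9, 11, 14, 16, 18

G(0) = 0
G(1) = mex{0} = 1
G(2) = mex{1} = 0
G(3) = mex{0} = 1
G(4) = mex{1} = 0
G(5) = mex{0} = 1
G(6) = mex{1,0} = 2
G(7) = mex{2,1} = 0
G(8) = mex{0,0} = 1
G(9) = mex{1,1} = 0
G(10) = mex{0,0} = 1
G(11) = mex{1,1} = 0
G(12) = mex{0,2} = 1
G(13) = mex{1,0} = 2
G(14) = mex{2,1} = 0
G(15) = mex{0,0} = 1
G(16) = mex{1,1} = 0
G(17) = mex{0,0} = 1
G(18) = mex{1,1} = 0
P-positions are exactly the n with G(n) = 0.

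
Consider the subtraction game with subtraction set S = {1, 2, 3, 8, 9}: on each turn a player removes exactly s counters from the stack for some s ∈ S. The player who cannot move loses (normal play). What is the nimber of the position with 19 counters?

G(0) = 0
G(1) = mex{0} = 1
G(2) = mex{1,0} = 2
G(3) = mex{2,1,0} = 3
G(4) = mex{3,2,1} = 0
G(5) = mex{0,3,2} = 1
G(6) = mex{1,0,3} = 2
G(7) = mex{2,1,0} = 3
G(8) = mex{3,2,1,0} = 4
G(9) = mex{4,3,2,1,0} = 5
G(10) = mex{5,4,3,2,1} = 0
G(11) = mex{0,5,4,3,2} = 1
G(12) = mex{1,0,5,0,3} = 2
G(13) = mex{2,1,0,1,0} = 3
G(14) = mex{3,2,1,2,1} = 0
G(15) = mex{0,3,2,3,2} = 1
G(16) = mex{1,0,3,4,3} = 2
G(17) = mex{2,1,0,5,4} = 3
G(18) = mex{3,2,1,0,5} = 4
G(19) = mex{4,3,2,1,0} = 5

5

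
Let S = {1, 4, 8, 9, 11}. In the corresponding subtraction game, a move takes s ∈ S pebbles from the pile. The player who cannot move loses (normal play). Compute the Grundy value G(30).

G(0) = 0
G(1) = mex{0} = 1
G(2) = mex{1} = 0
G(3) = mex{0} = 1
G(4) = mex{1,0} = 2
G(5) = mex{2,1} = 0
G(6) = mex{0,0} = 1
G(7) = mex{1,1} = 0
G(8) = mex{0,2,0} = 1
G(9) = mex{1,0,1,0} = 2
G(10) = mex{2,1,0,1} = 3
G(11) = mex{3,0,1,0,0} = 2
G(12) = mex{2,1,2,1,1} = 0
G(13) = mex{0,2,0,2,0} = 1
G(14) = mex{1,3,1,0,1} = 2
G(15) = mex{2,2,0,1,2} = 3
G(16) = mex{3,0,1,0,0} = 2
G(17) = mex{2,1,2,1,1} = 0
G(18) = mex{0,2,3,2,0} = 1
G(19) = mex{1,3,2,3,1} = 0
G(20) = mex{0,2,0,2,2} = 1
G(21) = mex{1,0,1,0,3} = 2
G(22) = mex{2,1,2,1,2} = 0
G(23) = mex{0,0,3,2,0} = 1
G(24) = mex{1,1,2,3,1} = 0
G(25) = mex{0,2,0,2,2} = 1
G(26) = mex{1,0,1,0,3} = 2
G(27) = mex{2,1,0,1,2} = 3
G(28) = mex{3,0,1,0,0} = 2
G(29) = mex{2,1,2,1,1} = 0
G(30) = mex{0,2,0,2,0} = 1

1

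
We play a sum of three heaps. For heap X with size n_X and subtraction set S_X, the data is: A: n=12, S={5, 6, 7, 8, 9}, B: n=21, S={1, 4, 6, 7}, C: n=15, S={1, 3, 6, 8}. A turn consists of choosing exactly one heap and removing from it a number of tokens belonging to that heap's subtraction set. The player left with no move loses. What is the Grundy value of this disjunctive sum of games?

Heap A, S = {5, 6, 7, 8, 9}:
n :  0  1  2  3  4  5  6  7  8  9 10 11 12
G :  0  0  0  0  0  1  1  1  1  1  2  2  2
G_A(12) = 2.
Heap B, S = {1, 4, 6, 7}:
n :  0  1  2  3  4  5  6  7  8  9 10 11 12 13 14 15 16 17 18 19 20 21
G :  0  1  0  1  2  0  1  2  3  2  0  1  2  0  1  0  1  2  0  1  2  3
G_B(21) = 3.
Heap C, S = {1, 3, 6, 8}:
G(0) = 0
G(1) = mex{0} = 1
G(2) = mex{1} = 0
G(3) = mex{0,0} = 1
G(4) = mex{1,1} = 0
G(5) = mex{0,0} = 1
G(6) = mex{1,1,0} = 2
G(7) = mex{2,0,1} = 3
G(8) = mex{3,1,0,0} = 2
G(9) = mex{2,2,1,1} = 0
G(10) = mex{0,3,0,0} = 1
G(11) = mex{1,2,1,1} = 0
G(12) = mex{0,0,2,0} = 1
G(13) = mex{1,1,3,1} = 0
G(14) = mex{0,0,2,2} = 1
G(15) = mex{1,1,0,3} = 2
G_C(15) = 2.
Combined Grundy value = 2 ⊕ 3 ⊕ 2 = 3.

3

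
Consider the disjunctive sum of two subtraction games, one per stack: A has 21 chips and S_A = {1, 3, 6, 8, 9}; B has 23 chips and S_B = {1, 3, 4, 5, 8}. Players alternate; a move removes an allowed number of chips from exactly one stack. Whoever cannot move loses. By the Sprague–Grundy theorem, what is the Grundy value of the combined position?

0

Stack A, S = {1, 3, 6, 8, 9}:
n :  0  1  2  3  4  5  6  7  8  9 10 11 12 13 14 15 16 17 18 19 20 21
G :  0  1  0  1  0  1  2  3  2  3  2  3  4  5  0  1  0  1  0  1  2  3
G_A(21) = 3.
Stack B, S = {1, 3, 4, 5, 8}:
n :  0  1  2  3  4  5  6  7  8  9 10 11 12 13 14 15 16 17 18 19 20 21 22 23
G :  0  1  0  1  2  3  2  3  4  0  1  0  1  2  3  2  3  4  0  1  0  1  2  3
G_B(23) = 3.
Combined Grundy value = 3 ⊕ 3 = 0.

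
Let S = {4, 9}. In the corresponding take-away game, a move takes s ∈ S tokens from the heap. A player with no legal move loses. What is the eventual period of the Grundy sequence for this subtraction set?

13

n :  0  1  2  3  4  5  6  7  8  9 10 11 12 13 14 15 16 17 18 19 20 21 22 23 24 25 26 27
G :  0  0  0  0  1  1  1  1  0  2  2  2  1  0  0  0  0  1  1  1  1  0  2  2  2  1  0  0
G(n+13) = G(n) holds for n = 0,…,8 (a full window of length max(S) = 9), so the sequence is purely periodic with period 13.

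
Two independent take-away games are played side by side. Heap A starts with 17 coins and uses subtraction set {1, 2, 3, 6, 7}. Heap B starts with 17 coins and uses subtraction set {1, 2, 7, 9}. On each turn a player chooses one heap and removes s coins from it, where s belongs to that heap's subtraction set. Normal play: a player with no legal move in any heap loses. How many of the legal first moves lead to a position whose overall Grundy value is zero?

Heap A, S = {1, 2, 3, 6, 7}:
n :  0  1  2  3  4  5  6  7  8  9 10 11 12 13 14 15 16 17
G :  0  1  2  3  0  1  2  3  0  1  2  3  0  1  2  3  0  1
G_A(17) = 1.
Heap B, S = {1, 2, 7, 9}:
n :  0  1  2  3  4  5  6  7  8  9 10 11 12 13 14 15 16 17
G :  0  1  2  0  1  2  0  1  2  3  4  0  1  2  0  1  2  0
G_B(17) = 0.
Combined Grundy value = 1 ⊕ 0 = 1.
A winning move leaves total XOR = 0, i.e. changes one component's Grundy value g to g ⊕ X where X is the current total.
Heap A: need g' = 1⊕1 = 0. Options: 17−1→G=0, 17−2→G=3, 17−3→G=2, 17−6→G=3, 17−7→G=2. Hits: 1.
Heap B: need g' = 0⊕1 = 1. Options: 17−1→G=2, 17−2→G=1, 17−7→G=4, 17−9→G=2. Hits: 1.

2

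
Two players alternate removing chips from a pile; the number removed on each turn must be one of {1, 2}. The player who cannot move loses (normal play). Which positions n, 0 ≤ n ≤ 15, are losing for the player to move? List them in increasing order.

0, 3, 6, 9, 12, 15

G(0) = 0
G(1) = mex{0} = 1
G(2) = mex{1,0} = 2
G(3) = mex{2,1} = 0
G(4) = mex{0,2} = 1
G(5) = mex{1,0} = 2
G(6) = mex{2,1} = 0
G(7) = mex{0,2} = 1
G(8) = mex{1,0} = 2
G(9) = mex{2,1} = 0
G(10) = mex{0,2} = 1
G(11) = mex{1,0} = 2
G(12) = mex{2,1} = 0
G(13) = mex{0,2} = 1
G(14) = mex{1,0} = 2
G(15) = mex{2,1} = 0
P-positions are exactly the n with G(n) = 0.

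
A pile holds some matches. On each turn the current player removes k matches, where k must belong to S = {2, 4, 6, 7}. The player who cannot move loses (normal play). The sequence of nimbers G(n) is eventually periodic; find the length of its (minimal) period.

G(0) = 0
G(1) = mex{} = 0
G(2) = mex{0} = 1
G(3) = mex{0} = 1
G(4) = mex{1,0} = 2
G(5) = mex{1,0} = 2
G(6) = mex{2,1,0} = 3
G(7) = mex{2,1,0,0} = 3
G(8) = mex{3,2,1,0} = 4
G(9) = mex{3,2,1,1} = 0
G(10) = mex{4,3,2,1} = 0
G(11) = mex{0,3,2,2} = 1
G(12) = mex{0,4,3,2} = 1
G(13) = mex{1,0,3,3} = 2
G(14) = mex{1,0,4,3} = 2
G(15) = mex{2,1,0,4} = 3
G(16) = mex{2,1,0,0} = 3
G(17) = mex{3,2,1,0} = 4
G(18) = mex{3,2,1,1} = 0
G(19) = mex{4,3,2,1} = 0
G(n+9) = G(n) holds for n = 0,…,6 (a full window of length max(S) = 7), so the sequence is purely periodic with period 9.

9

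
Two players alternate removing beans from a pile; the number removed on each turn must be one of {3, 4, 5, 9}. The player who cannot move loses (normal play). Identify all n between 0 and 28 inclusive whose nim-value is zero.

0, 1, 2, 8, 14, 15, 16, 22, 28

G(0) = 0
G(1) = mex{} = 0
G(2) = mex{} = 0
G(3) = mex{0} = 1
G(4) = mex{0,0} = 1
G(5) = mex{0,0,0} = 1
G(6) = mex{1,0,0} = 2
G(7) = mex{1,1,0} = 2
G(8) = mex{1,1,1} = 0
G(9) = mex{2,1,1,0} = 3
G(10) = mex{2,2,1,0} = 3
G(11) = mex{0,2,2,0} = 1
G(12) = mex{3,0,2,1} = 4
G(13) = mex{3,3,0,1} = 2
G(14) = mex{1,3,3,1} = 0
G(15) = mex{4,1,3,2} = 0
G(16) = mex{2,4,1,2} = 0
G(17) = mex{0,2,4,0} = 1
G(18) = mex{0,0,2,3} = 1
G(19) = mex{0,0,0,3} = 1
G(20) = mex{1,0,0,1} = 2
G(21) = mex{1,1,0,4} = 2
G(22) = mex{1,1,1,2} = 0
G(23) = mex{2,1,1,0} = 3
G(24) = mex{2,2,1,0} = 3
G(25) = mex{0,2,2,0} = 1
G(26) = mex{3,0,2,1} = 4
G(27) = mex{3,3,0,1} = 2
G(28) = mex{1,3,3,1} = 0
P-positions are exactly the n with G(n) = 0.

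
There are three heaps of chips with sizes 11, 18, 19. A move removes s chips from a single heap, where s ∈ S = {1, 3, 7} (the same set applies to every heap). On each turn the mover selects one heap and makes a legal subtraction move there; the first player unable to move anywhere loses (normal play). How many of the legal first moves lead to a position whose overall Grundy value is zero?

All heaps use S = {1, 3, 7}:
G(0) = 0
G(1) = mex{0} = 1
G(2) = mex{1} = 0
G(3) = mex{0,0} = 1
G(4) = mex{1,1} = 0
G(5) = mex{0,0} = 1
G(6) = mex{1,1} = 0
G(7) = mex{0,0,0} = 1
G(8) = mex{1,1,1} = 0
G(9) = mex{0,0,0} = 1
G(10) = mex{1,1,1} = 0
G(11) = mex{0,0,0} = 1
G(12) = mex{1,1,1} = 0
G(13) = mex{0,0,0} = 1
G(14) = mex{1,1,1} = 0
G(15) = mex{0,0,0} = 1
G(16) = mex{1,1,1} = 0
G(17) = mex{0,0,0} = 1
G(18) = mex{1,1,1} = 0
G(19) = mex{0,0,0} = 1
Heap A: G(11) = 1.
Heap B: G(18) = 0.
Heap C: G(19) = 1.
Combined Grundy value = 1 ⊕ 0 ⊕ 1 = 0.
A winning move leaves total XOR = 0, i.e. changes one component's Grundy value g to g ⊕ X where X is the current total.
Heap A: target g' = 1⊕0 = 1, but every legal move changes the Grundy value (mex property), so 0 moves.
Heap B: target g' = 0⊕0 = 0, but every legal move changes the Grundy value (mex property), so 0 moves.
Heap C: target g' = 1⊕0 = 1, but every legal move changes the Grundy value (mex property), so 0 moves.

0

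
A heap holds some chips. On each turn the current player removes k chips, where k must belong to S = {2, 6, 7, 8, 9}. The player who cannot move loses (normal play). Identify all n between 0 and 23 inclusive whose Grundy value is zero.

0, 1, 4, 5, 15, 16, 19, 20

G(0) = 0
G(1) = mex{} = 0
G(2) = mex{0} = 1
G(3) = mex{0} = 1
G(4) = mex{1} = 0
G(5) = mex{1} = 0
G(6) = mex{0,0} = 1
G(7) = mex{0,0,0} = 1
G(8) = mex{1,1,0,0} = 2
G(9) = mex{1,1,1,0,0} = 2
G(10) = mex{2,0,1,1,0} = 3
G(11) = mex{2,0,0,1,1} = 3
G(12) = mex{3,1,0,0,1} = 2
G(13) = mex{3,1,1,0,0} = 2
G(14) = mex{2,2,1,1,0} = 3
G(15) = mex{2,2,2,1,1} = 0
G(16) = mex{3,3,2,2,1} = 0
G(17) = mex{0,3,3,2,2} = 1
G(18) = mex{0,2,3,3,2} = 1
G(19) = mex{1,2,2,3,3} = 0
G(20) = mex{1,3,2,2,3} = 0
G(21) = mex{0,0,3,2,2} = 1
G(22) = mex{0,0,0,3,2} = 1
G(23) = mex{1,1,0,0,3} = 2
P-positions are exactly the n with G(n) = 0.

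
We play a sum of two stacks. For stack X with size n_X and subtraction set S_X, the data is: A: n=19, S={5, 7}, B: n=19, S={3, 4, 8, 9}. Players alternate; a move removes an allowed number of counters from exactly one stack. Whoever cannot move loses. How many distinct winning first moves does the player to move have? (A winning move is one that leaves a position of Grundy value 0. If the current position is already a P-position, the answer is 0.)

5

Stack A, S = {5, 7}:
G(0) = 0
G(1) = mex{} = 0
G(2) = mex{} = 0
G(3) = mex{} = 0
G(4) = mex{} = 0
G(5) = mex{0} = 1
G(6) = mex{0} = 1
G(7) = mex{0,0} = 1
G(8) = mex{0,0} = 1
G(9) = mex{0,0} = 1
G(10) = mex{1,0} = 2
G(11) = mex{1,0} = 2
G(12) = mex{1,1} = 0
G(13) = mex{1,1} = 0
G(14) = mex{1,1} = 0
G(15) = mex{2,1} = 0
G(16) = mex{2,1} = 0
G(17) = mex{0,2} = 1
G(18) = mex{0,2} = 1
G(19) = mex{0,0} = 1
G_A(19) = 1.
Stack B, S = {3, 4, 8, 9}:
n :  0  1  2  3  4  5  6  7  8  9 10 11 12 13 14 15 16 17 18 19
G :  0  0  0  1  1  1  2  0  2  3  1  3  0  0  0  1  1  1  2  0
G_B(19) = 0.
Combined Grundy value = 1 ⊕ 0 = 1.
A winning move leaves total XOR = 0, i.e. changes one component's Grundy value g to g ⊕ X where X is the current total.
Stack A: need g' = 1⊕1 = 0. Options: 19−5→G=0, 19−7→G=0. Hits: 2.
Stack B: need g' = 0⊕1 = 1. Options: 19−3→G=1, 19−4→G=1, 19−8→G=3, 19−9→G=1. Hits: 3.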